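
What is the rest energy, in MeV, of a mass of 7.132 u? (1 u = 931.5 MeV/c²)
E = mc² = 6643 MeV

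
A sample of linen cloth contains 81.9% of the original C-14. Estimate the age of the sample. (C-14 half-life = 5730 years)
Age = t½ × log₂(1/ratio) = 1651 years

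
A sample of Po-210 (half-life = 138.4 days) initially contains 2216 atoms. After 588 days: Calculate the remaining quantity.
N = N₀(1/2)^(t/t½) = 116.6 atoms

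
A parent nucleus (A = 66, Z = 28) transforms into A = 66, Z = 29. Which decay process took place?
ΔA = 0, ΔZ = +1 ⇒ beta-minus decay (β⁻)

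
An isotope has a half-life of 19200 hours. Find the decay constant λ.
λ = ln(2)/t½ = 3.61e-5 hour⁻¹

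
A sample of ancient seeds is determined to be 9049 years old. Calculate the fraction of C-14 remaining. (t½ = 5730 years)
N/N₀ = (1/2)^(t/t½) = 0.3347 = 33.5%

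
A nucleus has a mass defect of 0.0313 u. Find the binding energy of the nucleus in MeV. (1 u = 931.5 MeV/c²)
B.E. = Δm × 931.5 = 29.16 MeV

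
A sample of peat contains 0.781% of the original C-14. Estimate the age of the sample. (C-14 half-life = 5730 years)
Age = t½ × log₂(1/ratio) = 40110 years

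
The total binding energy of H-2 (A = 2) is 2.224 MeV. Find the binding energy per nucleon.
B.E./A = 2.224/2 = 1.112 MeV/nucleon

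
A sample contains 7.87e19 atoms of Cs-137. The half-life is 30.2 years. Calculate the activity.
A = λN = 1.806e18 decays/year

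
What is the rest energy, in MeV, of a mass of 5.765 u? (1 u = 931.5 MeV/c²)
E = mc² = 5370 MeV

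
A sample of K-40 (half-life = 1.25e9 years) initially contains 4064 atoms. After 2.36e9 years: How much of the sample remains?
N = N₀(1/2)^(t/t½) = 1098 atoms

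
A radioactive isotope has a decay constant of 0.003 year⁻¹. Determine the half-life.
t½ = ln(2)/λ = 231 years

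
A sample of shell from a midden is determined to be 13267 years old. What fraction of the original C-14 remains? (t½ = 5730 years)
N/N₀ = (1/2)^(t/t½) = 0.2009 = 20.1%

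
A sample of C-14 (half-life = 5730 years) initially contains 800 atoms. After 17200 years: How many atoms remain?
N = N₀(1/2)^(t/t½) = 99.88 atoms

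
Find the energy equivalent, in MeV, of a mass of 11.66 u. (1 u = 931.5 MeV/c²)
E = mc² = 10860 MeV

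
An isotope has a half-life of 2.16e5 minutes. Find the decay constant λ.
λ = ln(2)/t½ = 3.209e-6 minute⁻¹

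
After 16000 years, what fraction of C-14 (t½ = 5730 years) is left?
N/N₀ = (1/2)^(t/t½) = 0.1444 = 14.4%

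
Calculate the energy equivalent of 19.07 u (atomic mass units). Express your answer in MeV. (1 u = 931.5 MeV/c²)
E = mc² = 17760 MeV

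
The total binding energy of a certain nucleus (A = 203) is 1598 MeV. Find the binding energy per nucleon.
B.E./A = 1598/203 = 7.872 MeV/nucleon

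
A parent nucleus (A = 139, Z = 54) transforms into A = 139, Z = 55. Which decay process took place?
ΔA = 0, ΔZ = +1 ⇒ beta-minus decay (β⁻)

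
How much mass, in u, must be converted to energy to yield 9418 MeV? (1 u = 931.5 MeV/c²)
m = E/c² = 10.11 u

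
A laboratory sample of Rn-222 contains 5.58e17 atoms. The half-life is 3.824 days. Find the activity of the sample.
A = λN = 1.011e17 decays/day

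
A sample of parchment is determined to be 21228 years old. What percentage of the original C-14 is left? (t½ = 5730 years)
N/N₀ = (1/2)^(t/t½) = 0.0767 = 7.67%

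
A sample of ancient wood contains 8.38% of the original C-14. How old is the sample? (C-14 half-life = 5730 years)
Age = t½ × log₂(1/ratio) = 20500 years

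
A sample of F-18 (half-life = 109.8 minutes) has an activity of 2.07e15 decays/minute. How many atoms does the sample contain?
N = A/λ = 3.279e17 atoms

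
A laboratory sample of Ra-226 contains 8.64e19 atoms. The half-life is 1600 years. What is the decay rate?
A = λN = 3.743e16 decays/year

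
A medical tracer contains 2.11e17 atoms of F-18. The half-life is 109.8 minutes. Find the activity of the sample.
A = λN = 1.332e15 decays/minute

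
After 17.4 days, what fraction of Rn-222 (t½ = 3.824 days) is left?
N/N₀ = (1/2)^(t/t½) = 0.04268 = 4.27%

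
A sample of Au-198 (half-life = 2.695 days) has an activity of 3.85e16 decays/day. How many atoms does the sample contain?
N = A/λ = 1.497e17 atoms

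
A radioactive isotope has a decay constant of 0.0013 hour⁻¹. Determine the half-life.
t½ = ln(2)/λ = 533.2 hours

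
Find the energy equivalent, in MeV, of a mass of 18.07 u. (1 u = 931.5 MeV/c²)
E = mc² = 16830 MeV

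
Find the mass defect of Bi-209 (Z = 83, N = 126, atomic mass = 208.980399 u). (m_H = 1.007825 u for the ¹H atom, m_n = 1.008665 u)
Δm = Z·m_H + N·m_n − M = 1.761 u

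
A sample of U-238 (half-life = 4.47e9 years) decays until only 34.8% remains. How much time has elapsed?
t = t½ × log₂(N₀/N) = 6.807e9 years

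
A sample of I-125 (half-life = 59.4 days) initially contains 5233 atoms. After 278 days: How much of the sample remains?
N = N₀(1/2)^(t/t½) = 204.1 atoms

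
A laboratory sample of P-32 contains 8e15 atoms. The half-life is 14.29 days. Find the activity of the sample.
A = λN = 3.88e14 decays/day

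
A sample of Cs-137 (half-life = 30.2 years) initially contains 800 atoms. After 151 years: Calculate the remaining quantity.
N = N₀(1/2)^(t/t½) = 25 atoms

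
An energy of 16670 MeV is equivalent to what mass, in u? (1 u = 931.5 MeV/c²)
m = E/c² = 17.9 u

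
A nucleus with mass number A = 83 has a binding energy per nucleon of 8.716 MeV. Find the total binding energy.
B.E. = 8.716 × 83 = 723.4 MeV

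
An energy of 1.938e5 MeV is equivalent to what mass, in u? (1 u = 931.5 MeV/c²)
m = E/c² = 208.1 u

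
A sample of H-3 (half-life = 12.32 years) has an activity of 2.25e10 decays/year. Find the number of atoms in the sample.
N = A/λ = 3.999e11 atoms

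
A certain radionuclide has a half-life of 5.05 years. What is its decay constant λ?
λ = ln(2)/t½ = 0.1373 year⁻¹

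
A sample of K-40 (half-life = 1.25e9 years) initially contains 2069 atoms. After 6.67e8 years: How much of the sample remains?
N = N₀(1/2)^(t/t½) = 1429 atoms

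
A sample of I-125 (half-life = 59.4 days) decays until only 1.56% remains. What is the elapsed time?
t = t½ × log₂(N₀/N) = 356.5 days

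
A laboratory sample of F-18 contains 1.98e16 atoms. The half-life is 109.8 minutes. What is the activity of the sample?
A = λN = 1.25e14 decays/minute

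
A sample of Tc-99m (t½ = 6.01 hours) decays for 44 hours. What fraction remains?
N/N₀ = (1/2)^(t/t½) = 0.006253 = 0.625%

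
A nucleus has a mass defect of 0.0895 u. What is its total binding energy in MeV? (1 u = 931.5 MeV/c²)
B.E. = Δm × 931.5 = 83.37 MeV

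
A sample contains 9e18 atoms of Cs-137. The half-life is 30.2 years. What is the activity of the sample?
A = λN = 2.066e17 decays/year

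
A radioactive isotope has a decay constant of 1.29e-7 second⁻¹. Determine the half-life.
t½ = ln(2)/λ = 5.373e6 seconds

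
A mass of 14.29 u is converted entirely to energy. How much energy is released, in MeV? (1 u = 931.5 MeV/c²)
E = mc² = 13310 MeV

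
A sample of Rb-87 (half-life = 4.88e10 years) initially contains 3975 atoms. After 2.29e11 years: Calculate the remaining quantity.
N = N₀(1/2)^(t/t½) = 153.7 atoms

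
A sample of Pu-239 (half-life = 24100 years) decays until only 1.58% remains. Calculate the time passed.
t = t½ × log₂(N₀/N) = 1.442e5 years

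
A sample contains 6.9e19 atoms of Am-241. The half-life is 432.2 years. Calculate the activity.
A = λN = 1.107e17 decays/year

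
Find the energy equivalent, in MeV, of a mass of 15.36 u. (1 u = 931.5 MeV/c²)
E = mc² = 14310 MeV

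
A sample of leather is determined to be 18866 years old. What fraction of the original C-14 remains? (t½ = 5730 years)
N/N₀ = (1/2)^(t/t½) = 0.1021 = 10.2%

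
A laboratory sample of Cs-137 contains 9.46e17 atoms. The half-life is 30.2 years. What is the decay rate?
A = λN = 2.171e16 decays/year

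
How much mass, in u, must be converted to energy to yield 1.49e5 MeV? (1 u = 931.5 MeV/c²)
m = E/c² = 160 u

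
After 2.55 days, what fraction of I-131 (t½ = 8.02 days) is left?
N/N₀ = (1/2)^(t/t½) = 0.8022 = 80.2%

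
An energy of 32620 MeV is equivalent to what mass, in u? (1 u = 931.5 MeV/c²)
m = E/c² = 35.02 u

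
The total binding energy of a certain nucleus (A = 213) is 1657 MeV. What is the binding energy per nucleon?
B.E./A = 1657/213 = 7.779 MeV/nucleon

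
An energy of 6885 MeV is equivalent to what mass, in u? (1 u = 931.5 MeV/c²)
m = E/c² = 7.391 u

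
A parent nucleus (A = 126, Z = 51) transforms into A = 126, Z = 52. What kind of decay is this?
ΔA = 0, ΔZ = +1 ⇒ beta-minus decay (β⁻)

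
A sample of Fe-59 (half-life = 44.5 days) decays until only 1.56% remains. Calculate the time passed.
t = t½ × log₂(N₀/N) = 267.1 days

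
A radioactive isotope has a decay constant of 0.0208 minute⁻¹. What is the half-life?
t½ = ln(2)/λ = 33.32 minutes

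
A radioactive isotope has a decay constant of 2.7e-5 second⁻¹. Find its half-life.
t½ = ln(2)/λ = 25670 seconds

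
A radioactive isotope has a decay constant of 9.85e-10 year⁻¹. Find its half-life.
t½ = ln(2)/λ = 7.037e8 years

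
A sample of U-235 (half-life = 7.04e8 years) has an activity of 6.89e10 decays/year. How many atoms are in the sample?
N = A/λ = 6.998e19 atoms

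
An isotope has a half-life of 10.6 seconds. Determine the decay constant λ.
λ = ln(2)/t½ = 0.06539 second⁻¹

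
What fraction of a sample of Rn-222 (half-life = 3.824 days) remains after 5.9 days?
N/N₀ = (1/2)^(t/t½) = 0.3432 = 34.3%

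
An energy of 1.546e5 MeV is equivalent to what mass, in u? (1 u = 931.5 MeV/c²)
m = E/c² = 166 u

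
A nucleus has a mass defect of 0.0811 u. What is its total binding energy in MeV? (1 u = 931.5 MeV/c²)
B.E. = Δm × 931.5 = 75.54 MeV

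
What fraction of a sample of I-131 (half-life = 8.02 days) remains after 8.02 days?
N/N₀ = (1/2)^(t/t½) = 0.5 = 50%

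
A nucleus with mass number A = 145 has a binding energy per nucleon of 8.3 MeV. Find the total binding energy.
B.E. = 8.3 × 145 = 1204 MeV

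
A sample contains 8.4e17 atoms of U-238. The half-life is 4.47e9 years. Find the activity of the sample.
A = λN = 1.303e8 decays/year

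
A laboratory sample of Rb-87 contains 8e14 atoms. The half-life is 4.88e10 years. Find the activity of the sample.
A = λN = 11360 decays/year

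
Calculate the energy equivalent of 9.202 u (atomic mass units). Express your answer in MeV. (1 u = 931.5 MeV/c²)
E = mc² = 8572 MeV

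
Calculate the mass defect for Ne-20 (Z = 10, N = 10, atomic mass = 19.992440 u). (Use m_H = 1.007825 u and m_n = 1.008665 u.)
Δm = Z·m_H + N·m_n − M = 0.1725 u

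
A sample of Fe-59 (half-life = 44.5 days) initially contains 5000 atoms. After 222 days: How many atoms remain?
N = N₀(1/2)^(t/t½) = 157.5 atoms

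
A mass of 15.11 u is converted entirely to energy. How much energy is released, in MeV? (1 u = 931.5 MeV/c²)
E = mc² = 14070 MeV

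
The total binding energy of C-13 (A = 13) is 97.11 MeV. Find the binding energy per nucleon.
B.E./A = 97.11/13 = 7.47 MeV/nucleon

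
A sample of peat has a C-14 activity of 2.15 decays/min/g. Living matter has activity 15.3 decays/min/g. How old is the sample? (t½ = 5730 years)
Age = t½ × log₂(A₀/A) = 16220 years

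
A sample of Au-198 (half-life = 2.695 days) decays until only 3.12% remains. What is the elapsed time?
t = t½ × log₂(N₀/N) = 13.48 days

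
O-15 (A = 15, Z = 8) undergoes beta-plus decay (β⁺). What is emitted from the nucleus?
β⁺: positron (e⁺) + neutrino (νₑ)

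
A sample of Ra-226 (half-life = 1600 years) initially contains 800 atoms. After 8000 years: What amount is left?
N = N₀(1/2)^(t/t½) = 25 atoms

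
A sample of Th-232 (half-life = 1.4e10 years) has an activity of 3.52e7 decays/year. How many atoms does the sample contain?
N = A/λ = 7.11e17 atoms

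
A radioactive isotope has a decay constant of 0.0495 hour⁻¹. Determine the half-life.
t½ = ln(2)/λ = 14 hours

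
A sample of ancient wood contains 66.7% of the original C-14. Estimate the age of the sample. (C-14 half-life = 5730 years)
Age = t½ × log₂(1/ratio) = 3348 years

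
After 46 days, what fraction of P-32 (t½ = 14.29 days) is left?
N/N₀ = (1/2)^(t/t½) = 0.1074 = 10.7%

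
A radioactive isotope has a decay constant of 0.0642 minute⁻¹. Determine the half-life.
t½ = ln(2)/λ = 10.8 minutes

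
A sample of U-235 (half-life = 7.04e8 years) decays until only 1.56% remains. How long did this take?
t = t½ × log₂(N₀/N) = 4.226e9 years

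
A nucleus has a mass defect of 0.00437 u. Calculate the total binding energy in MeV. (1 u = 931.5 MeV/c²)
B.E. = Δm × 931.5 = 4.071 MeV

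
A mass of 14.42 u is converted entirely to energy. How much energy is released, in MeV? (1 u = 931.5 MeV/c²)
E = mc² = 13430 MeV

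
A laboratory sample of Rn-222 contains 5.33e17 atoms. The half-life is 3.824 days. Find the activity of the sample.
A = λN = 9.661e16 decays/day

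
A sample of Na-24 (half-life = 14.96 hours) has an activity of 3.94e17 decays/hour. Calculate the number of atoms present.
N = A/λ = 8.504e18 atoms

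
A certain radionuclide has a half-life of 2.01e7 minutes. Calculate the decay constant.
λ = ln(2)/t½ = 3.448e-8 minute⁻¹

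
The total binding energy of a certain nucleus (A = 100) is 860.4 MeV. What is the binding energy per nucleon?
B.E./A = 860.4/100 = 8.604 MeV/nucleon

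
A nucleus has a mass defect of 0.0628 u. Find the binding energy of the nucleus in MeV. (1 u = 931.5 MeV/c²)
B.E. = Δm × 931.5 = 58.5 MeV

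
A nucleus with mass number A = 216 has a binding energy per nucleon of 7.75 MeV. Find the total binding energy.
B.E. = 7.75 × 216 = 1674 MeV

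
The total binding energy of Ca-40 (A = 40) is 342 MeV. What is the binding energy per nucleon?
B.E./A = 342/40 = 8.55 MeV/nucleon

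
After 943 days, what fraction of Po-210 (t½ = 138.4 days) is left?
N/N₀ = (1/2)^(t/t½) = 0.00889 = 0.889%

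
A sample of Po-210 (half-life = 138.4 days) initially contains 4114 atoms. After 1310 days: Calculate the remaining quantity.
N = N₀(1/2)^(t/t½) = 5.82 atoms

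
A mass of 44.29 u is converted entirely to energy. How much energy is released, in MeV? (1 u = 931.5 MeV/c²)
E = mc² = 41260 MeV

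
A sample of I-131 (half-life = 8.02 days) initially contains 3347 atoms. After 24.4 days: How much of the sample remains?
N = N₀(1/2)^(t/t½) = 406.3 atoms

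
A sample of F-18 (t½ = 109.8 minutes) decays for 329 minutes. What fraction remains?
N/N₀ = (1/2)^(t/t½) = 0.1253 = 12.5%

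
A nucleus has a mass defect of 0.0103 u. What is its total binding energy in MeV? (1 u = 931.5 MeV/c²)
B.E. = Δm × 931.5 = 9.594 MeV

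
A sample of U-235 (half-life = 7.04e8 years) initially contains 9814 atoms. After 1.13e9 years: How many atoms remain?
N = N₀(1/2)^(t/t½) = 3226 atoms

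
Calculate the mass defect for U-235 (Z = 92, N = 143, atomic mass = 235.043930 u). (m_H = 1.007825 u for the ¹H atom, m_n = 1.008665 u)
Δm = Z·m_H + N·m_n − M = 1.915 u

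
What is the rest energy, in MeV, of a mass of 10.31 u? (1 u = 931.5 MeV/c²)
E = mc² = 9604 MeV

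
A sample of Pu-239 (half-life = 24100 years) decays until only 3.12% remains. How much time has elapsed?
t = t½ × log₂(N₀/N) = 1.206e5 years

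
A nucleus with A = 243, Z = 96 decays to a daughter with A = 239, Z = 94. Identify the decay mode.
ΔA = -4, ΔZ = -2 ⇒ alpha decay (α)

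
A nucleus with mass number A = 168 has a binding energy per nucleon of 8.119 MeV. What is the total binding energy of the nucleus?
B.E. = 8.119 × 168 = 1364 MeV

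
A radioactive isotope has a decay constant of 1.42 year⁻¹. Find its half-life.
t½ = ln(2)/λ = 0.4881 years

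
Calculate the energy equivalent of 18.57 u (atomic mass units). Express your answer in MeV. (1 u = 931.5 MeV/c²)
E = mc² = 17300 MeV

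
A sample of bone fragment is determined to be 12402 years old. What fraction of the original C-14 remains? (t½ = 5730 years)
N/N₀ = (1/2)^(t/t½) = 0.2231 = 22.3%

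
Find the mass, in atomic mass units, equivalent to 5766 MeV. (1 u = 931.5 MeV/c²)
m = E/c² = 6.19 u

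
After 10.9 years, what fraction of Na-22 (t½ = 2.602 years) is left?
N/N₀ = (1/2)^(t/t½) = 0.05482 = 5.48%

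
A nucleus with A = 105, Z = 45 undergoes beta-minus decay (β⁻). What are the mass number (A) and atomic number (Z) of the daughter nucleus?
Daughter: A = 105, Z = 46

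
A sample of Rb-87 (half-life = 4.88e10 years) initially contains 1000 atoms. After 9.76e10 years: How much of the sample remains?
N = N₀(1/2)^(t/t½) = 250 atoms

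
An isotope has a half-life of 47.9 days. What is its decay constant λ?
λ = ln(2)/t½ = 0.01447 day⁻¹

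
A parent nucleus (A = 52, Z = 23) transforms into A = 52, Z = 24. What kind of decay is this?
ΔA = 0, ΔZ = +1 ⇒ beta-minus decay (β⁻)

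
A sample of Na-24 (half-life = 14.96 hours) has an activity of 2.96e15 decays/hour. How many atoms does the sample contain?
N = A/λ = 6.388e16 atoms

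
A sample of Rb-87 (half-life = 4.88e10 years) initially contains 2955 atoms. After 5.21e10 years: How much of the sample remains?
N = N₀(1/2)^(t/t½) = 1410 atoms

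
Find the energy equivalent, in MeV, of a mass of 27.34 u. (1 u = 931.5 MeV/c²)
E = mc² = 25470 MeV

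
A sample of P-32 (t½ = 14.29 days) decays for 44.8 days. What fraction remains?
N/N₀ = (1/2)^(t/t½) = 0.1138 = 11.4%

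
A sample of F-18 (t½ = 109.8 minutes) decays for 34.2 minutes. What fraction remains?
N/N₀ = (1/2)^(t/t½) = 0.8058 = 80.6%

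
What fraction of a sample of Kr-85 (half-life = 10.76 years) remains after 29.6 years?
N/N₀ = (1/2)^(t/t½) = 0.1486 = 14.9%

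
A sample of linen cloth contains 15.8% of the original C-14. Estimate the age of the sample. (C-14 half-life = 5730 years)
Age = t½ × log₂(1/ratio) = 15250 years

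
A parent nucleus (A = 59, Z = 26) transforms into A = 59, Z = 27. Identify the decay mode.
ΔA = 0, ΔZ = +1 ⇒ beta-minus decay (β⁻)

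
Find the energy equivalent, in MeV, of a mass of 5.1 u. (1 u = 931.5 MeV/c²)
E = mc² = 4751 MeV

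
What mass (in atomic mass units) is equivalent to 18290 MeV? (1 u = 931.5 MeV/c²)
m = E/c² = 19.63 u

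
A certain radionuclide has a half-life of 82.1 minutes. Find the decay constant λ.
λ = ln(2)/t½ = 0.008443 minute⁻¹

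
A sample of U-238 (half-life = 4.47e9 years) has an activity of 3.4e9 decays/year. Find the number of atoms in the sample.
N = A/λ = 2.193e19 atoms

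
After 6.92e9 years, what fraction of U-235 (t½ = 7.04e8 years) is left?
N/N₀ = (1/2)^(t/t½) = 0.001099 = 0.11%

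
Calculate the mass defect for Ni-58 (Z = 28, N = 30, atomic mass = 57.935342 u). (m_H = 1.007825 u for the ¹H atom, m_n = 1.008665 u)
Δm = Z·m_H + N·m_n − M = 0.5437 u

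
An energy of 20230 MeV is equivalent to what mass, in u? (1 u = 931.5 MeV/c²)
m = E/c² = 21.72 u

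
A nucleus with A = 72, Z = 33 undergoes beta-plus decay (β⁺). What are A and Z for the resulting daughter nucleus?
Daughter: A = 72, Z = 32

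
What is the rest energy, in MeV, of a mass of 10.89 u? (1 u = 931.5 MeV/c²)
E = mc² = 10140 MeV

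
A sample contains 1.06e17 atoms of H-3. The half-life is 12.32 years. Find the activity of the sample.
A = λN = 5.964e15 decays/year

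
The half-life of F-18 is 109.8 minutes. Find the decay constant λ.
λ = ln(2)/t½ = 0.006313 minute⁻¹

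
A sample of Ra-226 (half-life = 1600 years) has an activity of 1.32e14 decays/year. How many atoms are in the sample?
N = A/λ = 3.047e17 atoms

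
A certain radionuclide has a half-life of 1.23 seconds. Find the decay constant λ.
λ = ln(2)/t½ = 0.5635 second⁻¹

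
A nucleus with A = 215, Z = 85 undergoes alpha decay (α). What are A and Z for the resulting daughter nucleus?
Daughter: A = 211, Z = 83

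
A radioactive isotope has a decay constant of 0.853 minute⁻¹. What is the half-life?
t½ = ln(2)/λ = 0.8126 minutes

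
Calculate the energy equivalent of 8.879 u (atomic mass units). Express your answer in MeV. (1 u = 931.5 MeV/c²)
E = mc² = 8271 MeV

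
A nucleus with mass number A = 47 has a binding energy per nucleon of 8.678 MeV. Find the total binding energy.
B.E. = 8.678 × 47 = 407.9 MeV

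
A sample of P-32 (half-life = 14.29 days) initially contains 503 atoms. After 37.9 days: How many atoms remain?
N = N₀(1/2)^(t/t½) = 80.02 atoms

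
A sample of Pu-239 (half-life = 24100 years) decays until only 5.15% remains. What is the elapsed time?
t = t½ × log₂(N₀/N) = 1.031e5 years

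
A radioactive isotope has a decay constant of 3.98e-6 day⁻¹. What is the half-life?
t½ = ln(2)/λ = 1.742e5 days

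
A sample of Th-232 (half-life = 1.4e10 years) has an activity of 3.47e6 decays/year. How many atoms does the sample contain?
N = A/λ = 7.009e16 atoms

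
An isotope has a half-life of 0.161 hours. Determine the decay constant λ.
λ = ln(2)/t½ = 4.305 hour⁻¹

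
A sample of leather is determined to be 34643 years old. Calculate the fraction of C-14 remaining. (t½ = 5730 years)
N/N₀ = (1/2)^(t/t½) = 0.01514 = 1.51%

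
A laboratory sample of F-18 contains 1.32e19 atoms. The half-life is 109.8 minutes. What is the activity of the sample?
A = λN = 8.333e16 decays/minute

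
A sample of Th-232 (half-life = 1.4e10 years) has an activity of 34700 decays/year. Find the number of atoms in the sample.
N = A/λ = 7.009e14 atoms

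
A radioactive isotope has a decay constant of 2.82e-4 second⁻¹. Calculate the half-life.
t½ = ln(2)/λ = 2458 seconds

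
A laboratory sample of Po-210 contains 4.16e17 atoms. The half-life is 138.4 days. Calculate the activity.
A = λN = 2.083e15 decays/day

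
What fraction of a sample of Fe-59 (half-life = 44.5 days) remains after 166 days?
N/N₀ = (1/2)^(t/t½) = 0.07535 = 7.53%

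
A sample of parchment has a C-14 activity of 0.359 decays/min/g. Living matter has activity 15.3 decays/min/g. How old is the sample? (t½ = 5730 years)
Age = t½ × log₂(A₀/A) = 31020 years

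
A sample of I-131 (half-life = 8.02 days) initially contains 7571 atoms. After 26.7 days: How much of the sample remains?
N = N₀(1/2)^(t/t½) = 753.3 atoms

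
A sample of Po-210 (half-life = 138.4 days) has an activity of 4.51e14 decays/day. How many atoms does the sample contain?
N = A/λ = 9.005e16 atoms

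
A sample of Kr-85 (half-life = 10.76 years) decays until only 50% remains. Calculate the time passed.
t = t½ × log₂(N₀/N) = 10.76 years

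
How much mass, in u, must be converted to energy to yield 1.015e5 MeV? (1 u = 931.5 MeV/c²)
m = E/c² = 109 u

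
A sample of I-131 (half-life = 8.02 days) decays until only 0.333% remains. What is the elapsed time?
t = t½ × log₂(N₀/N) = 66.01 days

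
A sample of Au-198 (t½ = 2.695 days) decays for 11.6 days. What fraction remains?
N/N₀ = (1/2)^(t/t½) = 0.05062 = 5.06%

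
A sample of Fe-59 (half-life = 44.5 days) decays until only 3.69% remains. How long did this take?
t = t½ × log₂(N₀/N) = 211.8 days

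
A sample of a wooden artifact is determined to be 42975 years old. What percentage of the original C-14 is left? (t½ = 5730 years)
N/N₀ = (1/2)^(t/t½) = 0.005524 = 0.552%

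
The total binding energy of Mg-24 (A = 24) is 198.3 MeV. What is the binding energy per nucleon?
B.E./A = 198.3/24 = 8.263 MeV/nucleon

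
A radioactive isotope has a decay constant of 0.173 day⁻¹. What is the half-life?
t½ = ln(2)/λ = 4.007 days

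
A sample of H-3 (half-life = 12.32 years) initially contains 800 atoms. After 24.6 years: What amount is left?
N = N₀(1/2)^(t/t½) = 200.5 atoms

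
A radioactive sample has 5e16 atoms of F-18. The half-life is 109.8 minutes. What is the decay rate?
A = λN = 3.156e14 decays/minute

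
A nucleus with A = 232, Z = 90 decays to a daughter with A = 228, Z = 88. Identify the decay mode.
ΔA = -4, ΔZ = -2 ⇒ alpha decay (α)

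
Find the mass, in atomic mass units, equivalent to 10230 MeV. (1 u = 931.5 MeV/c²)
m = E/c² = 10.98 u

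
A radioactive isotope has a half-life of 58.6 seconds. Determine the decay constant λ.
λ = ln(2)/t½ = 0.01183 second⁻¹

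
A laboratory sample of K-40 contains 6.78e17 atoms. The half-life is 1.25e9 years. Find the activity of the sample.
A = λN = 3.76e8 decays/year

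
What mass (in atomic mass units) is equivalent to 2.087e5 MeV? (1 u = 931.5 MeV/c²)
m = E/c² = 224 u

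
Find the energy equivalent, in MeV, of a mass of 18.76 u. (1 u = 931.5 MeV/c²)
E = mc² = 17470 MeV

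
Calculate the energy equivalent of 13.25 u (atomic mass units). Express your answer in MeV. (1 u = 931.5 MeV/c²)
E = mc² = 12340 MeV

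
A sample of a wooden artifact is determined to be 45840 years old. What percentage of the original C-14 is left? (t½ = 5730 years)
N/N₀ = (1/2)^(t/t½) = 0.003906 = 0.391%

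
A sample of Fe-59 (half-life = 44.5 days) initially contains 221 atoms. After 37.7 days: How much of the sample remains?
N = N₀(1/2)^(t/t½) = 122.8 atoms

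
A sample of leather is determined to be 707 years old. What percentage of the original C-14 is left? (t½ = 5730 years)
N/N₀ = (1/2)^(t/t½) = 0.918 = 91.8%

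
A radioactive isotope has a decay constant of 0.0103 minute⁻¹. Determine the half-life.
t½ = ln(2)/λ = 67.3 minutes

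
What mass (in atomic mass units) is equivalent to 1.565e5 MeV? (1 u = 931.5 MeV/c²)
m = E/c² = 168 u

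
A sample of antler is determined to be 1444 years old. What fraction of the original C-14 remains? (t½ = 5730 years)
N/N₀ = (1/2)^(t/t½) = 0.8397 = 84%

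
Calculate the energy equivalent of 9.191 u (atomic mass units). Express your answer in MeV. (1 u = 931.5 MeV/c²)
E = mc² = 8561 MeV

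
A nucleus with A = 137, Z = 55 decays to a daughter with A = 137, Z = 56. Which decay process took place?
ΔA = 0, ΔZ = +1 ⇒ beta-minus decay (β⁻)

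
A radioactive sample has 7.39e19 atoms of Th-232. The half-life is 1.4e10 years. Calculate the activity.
A = λN = 3.659e9 decays/year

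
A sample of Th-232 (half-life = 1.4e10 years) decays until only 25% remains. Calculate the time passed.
t = t½ × log₂(N₀/N) = 2.8e10 years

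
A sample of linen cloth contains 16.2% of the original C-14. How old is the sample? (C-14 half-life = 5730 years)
Age = t½ × log₂(1/ratio) = 15050 years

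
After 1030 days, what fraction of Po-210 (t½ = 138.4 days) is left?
N/N₀ = (1/2)^(t/t½) = 0.00575 = 0.575%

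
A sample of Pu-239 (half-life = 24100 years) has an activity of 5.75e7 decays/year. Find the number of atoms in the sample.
N = A/λ = 1.999e12 atoms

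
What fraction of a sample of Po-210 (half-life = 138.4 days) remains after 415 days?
N/N₀ = (1/2)^(t/t½) = 0.1251 = 12.5%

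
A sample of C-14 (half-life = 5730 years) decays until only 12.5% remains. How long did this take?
t = t½ × log₂(N₀/N) = 17190 years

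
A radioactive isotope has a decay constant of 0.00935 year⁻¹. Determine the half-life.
t½ = ln(2)/λ = 74.13 years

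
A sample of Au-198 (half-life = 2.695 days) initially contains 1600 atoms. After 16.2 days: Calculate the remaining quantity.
N = N₀(1/2)^(t/t½) = 24.81 atoms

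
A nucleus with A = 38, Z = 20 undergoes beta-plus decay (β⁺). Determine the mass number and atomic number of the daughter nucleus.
Daughter: A = 38, Z = 19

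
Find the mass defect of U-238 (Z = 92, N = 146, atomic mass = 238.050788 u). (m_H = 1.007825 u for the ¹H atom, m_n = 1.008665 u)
Δm = Z·m_H + N·m_n − M = 1.934 u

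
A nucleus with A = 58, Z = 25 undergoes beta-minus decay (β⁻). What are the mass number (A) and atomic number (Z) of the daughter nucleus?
Daughter: A = 58, Z = 26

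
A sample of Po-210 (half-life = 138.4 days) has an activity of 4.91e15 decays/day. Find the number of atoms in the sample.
N = A/λ = 9.804e17 atoms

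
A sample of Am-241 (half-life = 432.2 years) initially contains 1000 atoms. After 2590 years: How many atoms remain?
N = N₀(1/2)^(t/t½) = 15.71 atoms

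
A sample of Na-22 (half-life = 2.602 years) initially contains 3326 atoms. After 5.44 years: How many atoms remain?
N = N₀(1/2)^(t/t½) = 780.8 atoms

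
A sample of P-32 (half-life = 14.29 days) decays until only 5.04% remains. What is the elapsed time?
t = t½ × log₂(N₀/N) = 61.6 days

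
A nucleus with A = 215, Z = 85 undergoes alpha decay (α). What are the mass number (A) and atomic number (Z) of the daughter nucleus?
Daughter: A = 211, Z = 83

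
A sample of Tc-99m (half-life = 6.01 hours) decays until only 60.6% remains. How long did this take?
t = t½ × log₂(N₀/N) = 4.343 hours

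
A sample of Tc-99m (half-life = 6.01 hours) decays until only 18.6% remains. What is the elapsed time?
t = t½ × log₂(N₀/N) = 14.58 hours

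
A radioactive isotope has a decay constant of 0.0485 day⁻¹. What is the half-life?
t½ = ln(2)/λ = 14.29 days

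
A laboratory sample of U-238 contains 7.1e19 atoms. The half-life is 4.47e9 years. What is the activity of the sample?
A = λN = 1.101e10 decays/year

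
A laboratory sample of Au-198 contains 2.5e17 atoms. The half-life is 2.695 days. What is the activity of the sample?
A = λN = 6.43e16 decays/day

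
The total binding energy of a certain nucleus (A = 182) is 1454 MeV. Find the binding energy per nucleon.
B.E./A = 1454/182 = 7.989 MeV/nucleon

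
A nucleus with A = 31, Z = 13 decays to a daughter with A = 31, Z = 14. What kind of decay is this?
ΔA = 0, ΔZ = +1 ⇒ beta-minus decay (β⁻)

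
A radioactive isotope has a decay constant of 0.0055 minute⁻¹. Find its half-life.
t½ = ln(2)/λ = 126 minutes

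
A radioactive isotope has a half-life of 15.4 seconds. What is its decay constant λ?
λ = ln(2)/t½ = 0.04501 second⁻¹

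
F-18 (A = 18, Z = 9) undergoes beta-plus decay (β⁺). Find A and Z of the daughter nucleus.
Daughter: A = 18, Z = 8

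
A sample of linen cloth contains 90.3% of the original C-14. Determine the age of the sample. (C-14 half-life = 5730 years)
Age = t½ × log₂(1/ratio) = 843.5 years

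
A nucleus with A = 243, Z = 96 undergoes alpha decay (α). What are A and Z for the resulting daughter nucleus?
Daughter: A = 239, Z = 94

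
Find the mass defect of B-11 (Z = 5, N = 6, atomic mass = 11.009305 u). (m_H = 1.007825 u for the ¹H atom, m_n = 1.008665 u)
Δm = Z·m_H + N·m_n − M = 0.08181 u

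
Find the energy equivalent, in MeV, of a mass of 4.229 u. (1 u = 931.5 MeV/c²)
E = mc² = 3939 MeV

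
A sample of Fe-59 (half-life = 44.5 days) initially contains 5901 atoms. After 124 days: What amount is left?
N = N₀(1/2)^(t/t½) = 855.3 atoms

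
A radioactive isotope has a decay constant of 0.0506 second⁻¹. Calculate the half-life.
t½ = ln(2)/λ = 13.7 seconds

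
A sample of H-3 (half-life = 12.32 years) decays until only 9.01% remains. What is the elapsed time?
t = t½ × log₂(N₀/N) = 42.78 years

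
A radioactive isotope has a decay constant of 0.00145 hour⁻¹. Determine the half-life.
t½ = ln(2)/λ = 478 hours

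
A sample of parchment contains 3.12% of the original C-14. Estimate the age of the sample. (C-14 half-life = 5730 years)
Age = t½ × log₂(1/ratio) = 28660 years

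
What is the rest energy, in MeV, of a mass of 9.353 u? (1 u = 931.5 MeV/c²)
E = mc² = 8712 MeV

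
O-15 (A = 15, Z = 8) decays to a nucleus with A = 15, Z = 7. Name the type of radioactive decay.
ΔA = 0, ΔZ = -1 ⇒ beta-plus decay (β⁺) or electron capture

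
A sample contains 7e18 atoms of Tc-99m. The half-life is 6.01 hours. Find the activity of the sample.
A = λN = 8.073e17 decays/hour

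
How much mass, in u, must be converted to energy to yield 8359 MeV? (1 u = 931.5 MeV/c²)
m = E/c² = 8.974 u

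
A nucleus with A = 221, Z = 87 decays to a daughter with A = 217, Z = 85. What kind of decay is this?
ΔA = -4, ΔZ = -2 ⇒ alpha decay (α)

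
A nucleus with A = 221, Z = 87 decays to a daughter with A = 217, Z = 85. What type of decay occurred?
ΔA = -4, ΔZ = -2 ⇒ alpha decay (α)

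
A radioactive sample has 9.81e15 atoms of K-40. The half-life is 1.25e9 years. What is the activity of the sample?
A = λN = 5.44e6 decays/year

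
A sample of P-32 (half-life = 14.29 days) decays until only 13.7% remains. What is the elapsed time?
t = t½ × log₂(N₀/N) = 40.98 days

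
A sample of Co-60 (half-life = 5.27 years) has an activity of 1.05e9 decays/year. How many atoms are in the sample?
N = A/λ = 7.983e9 atoms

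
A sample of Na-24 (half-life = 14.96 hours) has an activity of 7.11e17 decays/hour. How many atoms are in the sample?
N = A/λ = 1.535e19 atoms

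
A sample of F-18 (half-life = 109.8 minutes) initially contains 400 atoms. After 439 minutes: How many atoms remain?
N = N₀(1/2)^(t/t½) = 25.03 atoms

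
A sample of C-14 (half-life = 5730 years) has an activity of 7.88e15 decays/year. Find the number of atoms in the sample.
N = A/λ = 6.514e19 atoms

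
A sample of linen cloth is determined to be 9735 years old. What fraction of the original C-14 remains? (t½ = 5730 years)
N/N₀ = (1/2)^(t/t½) = 0.308 = 30.8%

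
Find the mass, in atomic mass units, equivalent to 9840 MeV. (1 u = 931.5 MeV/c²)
m = E/c² = 10.56 u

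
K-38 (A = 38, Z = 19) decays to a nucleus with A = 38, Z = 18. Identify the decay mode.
ΔA = 0, ΔZ = -1 ⇒ beta-plus decay (β⁺) or electron capture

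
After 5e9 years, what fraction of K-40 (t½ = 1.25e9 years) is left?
N/N₀ = (1/2)^(t/t½) = 0.0625 = 6.25%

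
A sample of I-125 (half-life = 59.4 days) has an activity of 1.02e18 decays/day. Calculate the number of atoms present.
N = A/λ = 8.741e19 atoms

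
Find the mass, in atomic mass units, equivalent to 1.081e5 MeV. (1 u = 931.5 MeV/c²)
m = E/c² = 116 u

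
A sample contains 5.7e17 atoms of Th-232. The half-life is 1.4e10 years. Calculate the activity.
A = λN = 2.822e7 decays/year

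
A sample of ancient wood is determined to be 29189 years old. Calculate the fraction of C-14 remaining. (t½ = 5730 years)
N/N₀ = (1/2)^(t/t½) = 0.02928 = 2.93%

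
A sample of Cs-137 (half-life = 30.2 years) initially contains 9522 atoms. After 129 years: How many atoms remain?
N = N₀(1/2)^(t/t½) = 493 atoms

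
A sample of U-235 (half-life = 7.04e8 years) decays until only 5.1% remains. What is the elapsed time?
t = t½ × log₂(N₀/N) = 3.023e9 years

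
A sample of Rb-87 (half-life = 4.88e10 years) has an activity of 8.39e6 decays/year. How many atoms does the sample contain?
N = A/λ = 5.907e17 atoms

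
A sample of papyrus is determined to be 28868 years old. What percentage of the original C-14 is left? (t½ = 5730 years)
N/N₀ = (1/2)^(t/t½) = 0.03044 = 3.04%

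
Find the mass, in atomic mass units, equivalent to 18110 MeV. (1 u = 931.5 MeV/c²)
m = E/c² = 19.44 u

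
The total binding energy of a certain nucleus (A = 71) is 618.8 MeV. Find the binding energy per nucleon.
B.E./A = 618.8/71 = 8.715 MeV/nucleon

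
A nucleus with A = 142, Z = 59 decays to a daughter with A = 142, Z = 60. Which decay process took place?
ΔA = 0, ΔZ = +1 ⇒ beta-minus decay (β⁻)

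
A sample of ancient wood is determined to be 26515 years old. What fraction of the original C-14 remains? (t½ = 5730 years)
N/N₀ = (1/2)^(t/t½) = 0.04046 = 4.05%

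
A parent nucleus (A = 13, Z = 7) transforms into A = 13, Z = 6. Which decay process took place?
ΔA = 0, ΔZ = -1 ⇒ beta-plus decay (β⁺) or electron capture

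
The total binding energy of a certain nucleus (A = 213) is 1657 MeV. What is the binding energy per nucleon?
B.E./A = 1657/213 = 7.779 MeV/nucleon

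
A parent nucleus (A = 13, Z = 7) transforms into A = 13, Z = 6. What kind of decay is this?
ΔA = 0, ΔZ = -1 ⇒ beta-plus decay (β⁺) or electron capture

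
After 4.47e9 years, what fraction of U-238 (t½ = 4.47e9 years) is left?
N/N₀ = (1/2)^(t/t½) = 0.5 = 50%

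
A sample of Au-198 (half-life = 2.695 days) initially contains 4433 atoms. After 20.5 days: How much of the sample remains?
N = N₀(1/2)^(t/t½) = 22.74 atoms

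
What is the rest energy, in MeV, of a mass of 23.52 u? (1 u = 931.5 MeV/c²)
E = mc² = 21910 MeV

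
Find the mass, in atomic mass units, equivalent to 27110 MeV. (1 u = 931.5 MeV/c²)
m = E/c² = 29.1 u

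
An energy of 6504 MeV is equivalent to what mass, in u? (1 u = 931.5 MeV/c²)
m = E/c² = 6.982 u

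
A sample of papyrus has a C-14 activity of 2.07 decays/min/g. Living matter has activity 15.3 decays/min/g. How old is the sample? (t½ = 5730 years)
Age = t½ × log₂(A₀/A) = 16540 years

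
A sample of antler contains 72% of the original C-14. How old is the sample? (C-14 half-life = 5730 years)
Age = t½ × log₂(1/ratio) = 2716 years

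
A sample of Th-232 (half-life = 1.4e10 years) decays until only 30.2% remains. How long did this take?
t = t½ × log₂(N₀/N) = 2.418e10 years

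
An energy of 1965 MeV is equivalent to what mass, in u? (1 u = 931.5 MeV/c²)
m = E/c² = 2.11 u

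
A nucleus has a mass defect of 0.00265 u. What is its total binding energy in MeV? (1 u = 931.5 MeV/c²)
B.E. = Δm × 931.5 = 2.468 MeV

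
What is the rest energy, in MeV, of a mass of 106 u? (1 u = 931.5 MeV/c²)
E = mc² = 98740 MeV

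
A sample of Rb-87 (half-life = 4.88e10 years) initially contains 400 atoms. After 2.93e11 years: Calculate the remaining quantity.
N = N₀(1/2)^(t/t½) = 6.232 atoms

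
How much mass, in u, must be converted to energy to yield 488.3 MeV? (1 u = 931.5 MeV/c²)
m = E/c² = 0.5242 u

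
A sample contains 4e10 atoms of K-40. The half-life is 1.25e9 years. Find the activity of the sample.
A = λN = 22.18 decays/year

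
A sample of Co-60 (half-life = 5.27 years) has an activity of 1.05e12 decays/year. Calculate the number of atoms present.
N = A/λ = 7.983e12 atoms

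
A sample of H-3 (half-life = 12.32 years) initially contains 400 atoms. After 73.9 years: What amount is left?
N = N₀(1/2)^(t/t½) = 6.257 atoms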